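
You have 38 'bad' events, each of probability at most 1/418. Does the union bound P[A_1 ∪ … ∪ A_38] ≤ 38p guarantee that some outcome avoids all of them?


Union bound: P[∪_{i=1}^{38} A_i] ≤ Σ_i P[A_i] ≤ 38·p = 38·(1/418) = 1/11.
Numerically: 1/11 ≈ 0.091.
Is 1/11 < 1? YES.
Since P[∪ A_i] ≤ 1/11 < 1, the complement has P[∩ A_i^c] ≥ 1 − 1/11 = 10/11 > 0, so some outcome avoids every A_i.

38·p = 1/11 ≈ 0.091; existence CERTIFIED by the union bound.


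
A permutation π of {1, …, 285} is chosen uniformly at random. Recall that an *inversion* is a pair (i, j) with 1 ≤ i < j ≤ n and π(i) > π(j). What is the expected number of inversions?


Write X = Σ X_I over the C(285, 2) = 40470 pairs i < j, with X_I the indicator of one inversion.
There are 40470 indicators.
For each fixed pair i < j, the values π(i) and π(j) are two distinct elements of {1, …, 285} in uniformly random order; by symmetry P[π(i) > π(j)] = 1/2.
By linearity: E[X] = 40470 · (1/2) = C(285, 2) · (1/2) = 40470/2 = 20235 ≈ 20235.000.

E[X] = 20235 = 20235.000.


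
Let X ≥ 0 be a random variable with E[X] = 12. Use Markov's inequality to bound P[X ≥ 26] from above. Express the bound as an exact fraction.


μ = E[X] = 12, a = 26.
Markov: P[X ≥ 26] ≤ μ/a = (12)/26 = 6/13.
Numerically: ≈ 0.4615.
(Since a = 26 > μ = 12.0000, the bound 6/13 is < 1 and informative.)

P[X ≥ 26] ≤ 6/13 ≈ 0.4615.


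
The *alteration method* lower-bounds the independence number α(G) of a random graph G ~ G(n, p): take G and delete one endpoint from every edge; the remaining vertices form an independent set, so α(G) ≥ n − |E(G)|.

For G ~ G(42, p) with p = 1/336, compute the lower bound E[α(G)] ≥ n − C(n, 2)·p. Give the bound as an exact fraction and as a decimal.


E[|E(G)|] = C(42, 2)·p = 861 · (1/336) = 41/16.
E[α(G)] ≥ n − E[|E(G)|] = 42 − 41/16 = 631/16.
Numerically: ≈ 39.438.
(This is only a lower bound; the true E[α(G)] may be larger.)

E[α(G)] ≥ 631/16 ≈ 39.438.


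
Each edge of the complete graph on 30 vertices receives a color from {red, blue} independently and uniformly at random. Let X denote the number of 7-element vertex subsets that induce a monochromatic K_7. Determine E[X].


Let X = Σ_S X_S over the C(30, 7) = 2035800 subsets S of size 7, where X_S = 1 if the K_7 on S is monochromatic.
For a fixed S, the K_7 on S has C(7, 2) = 21 edges. P[all 21 edges red] = (1/2)^21, and likewise for blue, so P[monochromatic] = 2·(1/2)^21 = 2^{1 − 21} = 1/1048576.
Summing: E[X] = C(30, 7) · 2^{1 − 21} = 2035800 · 1/1048576 = 254475/131072.
Numerically: E[X] ≈ 1.94149.

E[X] = C(30,7)·2^(1−C(7,2)) = 254475/131072 ≈ 1.94149.


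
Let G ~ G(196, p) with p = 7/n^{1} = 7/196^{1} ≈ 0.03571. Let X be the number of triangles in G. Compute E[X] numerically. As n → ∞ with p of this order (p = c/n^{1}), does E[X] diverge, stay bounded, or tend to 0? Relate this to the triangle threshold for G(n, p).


Number of potential triangles: C(196, 3) = 1235780.
Each occurs with probability p³ ≈ (0.03571)³ ≈ 4.555394e-05.
By linearity: E[X] = C(196, 3)·p³ ≈ 1235780 · 4.555394e-05 ≈ 56.2946.
Here α = 1, so p = 7/n is exactly at the triangle threshold p ~ 1/n. Asymptotically E[X] → c³/6 = 7³/6 = 343/6 ≈ 57.1667, a bounded constant. In this regime the triangle count is asymptotically Poisson(c³/6).

E[X] ≈ 56.2946; in regime p = Θ(1/n^{1}) E[X] stays bounded (at the triangle threshold p ~ 1/n).


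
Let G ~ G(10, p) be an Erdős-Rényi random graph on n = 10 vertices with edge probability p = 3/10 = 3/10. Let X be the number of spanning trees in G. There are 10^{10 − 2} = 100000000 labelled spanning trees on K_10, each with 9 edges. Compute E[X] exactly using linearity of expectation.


K_10 has 10^{10 − 2} = 100000000 labelled spanning trees.
For each such spanning tree H, let X_H = 1 if all 9 edges of H are present in G. Then P[X_H = 1] = p^{9} = (3/10)^{9} = 19683/1000000000.
Summing the indicators: E[X] = Σ_H E[X_H] = 100000000 · p^{9} = 100000000 · 19683/1000000000 = 19683/10.
Numerically: E[X] ≈ 1.97e+03.

E[X] = 100000000 · (3/10)^{9} = 19683/10 ≈ 1.97e+03.


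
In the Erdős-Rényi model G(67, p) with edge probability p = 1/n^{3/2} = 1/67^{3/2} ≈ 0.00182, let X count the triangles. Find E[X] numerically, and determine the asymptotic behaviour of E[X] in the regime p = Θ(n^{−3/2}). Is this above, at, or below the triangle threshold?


Number of potential triangles: C(67, 3) = 47905.
Each occurs with probability p³ ≈ (0.00182)³ ≈ 6.06266e-09.
By linearity: E[X] = C(67, 3)·p³ ≈ 47905 · 6.06266e-09 ≈ 0.000.
Since α = 3/2 > 1, p = c/n^{3/2} = o(1/n) is below the triangle threshold p ~ 1/n. Asymptotically E[X] ~ (c³/6)·n^{3(1−α)} = (1³/6)·n^{-1.5} → 0, so by Markov's inequality G has no triangles w.h.p.

E[X] ≈ 0.000; in regime p = Θ(1/n^{3/2}) E[X] tends to 0 (below the triangle threshold p ~ 1/n).


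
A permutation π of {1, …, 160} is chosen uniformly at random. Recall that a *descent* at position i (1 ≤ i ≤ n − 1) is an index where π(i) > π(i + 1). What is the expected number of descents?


Write X = Σ X_I over i = 1, …, 159, with X_I the indicator of one descent.
There are 159 indicators.
For each fixed i, the pair (π(i), π(i+1)) is a uniformly random ordered pair of distinct values from {1, …, 160}; by symmetry P[π(i) > π(i+1)] = 1/2.
By linearity: E[X] = 159 · (1/2) = (160 − 1) · (1/2) = 159/2 ≈ 79.500.

E[X] = 159/2 = 79.500.


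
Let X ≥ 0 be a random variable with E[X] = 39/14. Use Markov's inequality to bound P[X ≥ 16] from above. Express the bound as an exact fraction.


μ = E[X] = 39/14, a = 16.
Markov: P[X ≥ 16] ≤ μ/a = (39/14)/16 = 39/224.
Numerically: ≈ 0.17411.
(Since a = 16 > μ = 2.78571, the bound 39/224 is < 1 and informative.)

P[X ≥ 16] ≤ 39/224 ≈ 0.17411.


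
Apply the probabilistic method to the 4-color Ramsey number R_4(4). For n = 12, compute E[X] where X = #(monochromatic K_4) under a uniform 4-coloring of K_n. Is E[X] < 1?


E[X] = C(12, 4) · 4^{1 − 6} = 495 · 4^{−5} = 495/1024.
As a reduced fraction: E[X] = 495/1024 ≈ 0.4834.
Is E[X] < 1? YES.
Since E[X] < 1, there exists a 4-coloring of K_{12} with no monochromatic K_4; hence R_4(4) > 12.

E[X] = 495/1024 ≈ 0.4834; E[X] < 1, so R_4(4) > 12.


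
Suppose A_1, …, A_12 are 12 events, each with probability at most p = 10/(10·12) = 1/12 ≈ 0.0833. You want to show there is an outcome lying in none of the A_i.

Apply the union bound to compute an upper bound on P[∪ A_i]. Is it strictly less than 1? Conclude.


Union bound: P[∪_{i=1}^{12} A_i] ≤ Σ_i P[A_i] ≤ 12·p = 12·(1/12) = 1.
Numerically: 1 ≈ 1.0000.
Is 1 < 1? NO.
Since the bound 1 is ≥ 1, the union bound is uninformative here; it does NOT by itself certify existence.

12·p = 1 ≈ 1.0000; existence NOT certified by the union bound.


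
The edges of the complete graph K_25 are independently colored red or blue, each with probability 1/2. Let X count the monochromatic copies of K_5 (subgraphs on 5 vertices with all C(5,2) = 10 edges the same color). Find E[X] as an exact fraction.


Let X = Σ_S X_S over the C(25, 5) = 53130 subsets S of size 5, where X_S = 1 if the K_5 on S is monochromatic.
For a fixed S, the K_5 on S has C(5, 2) = 10 edges. P[all 10 edges red] = (1/2)^10, and likewise for blue, so P[monochromatic] = 2·(1/2)^10 = 2^{1 − 10} = 1/512.
By linearity: E[X] = C(25, 5) · 2^{1 − 10} = 53130 · 1/512 = 26565/256.
Numerically: E[X] ≈ 103.7695.

E[X] = C(25,5)·2^(1−C(5,2)) = 26565/256 ≈ 103.7695.


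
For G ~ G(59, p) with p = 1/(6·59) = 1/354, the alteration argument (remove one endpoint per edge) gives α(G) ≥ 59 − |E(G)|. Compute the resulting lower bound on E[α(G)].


E[|E(G)|] = C(59, 2)·p = 1711 · (1/354) = 29/6.
E[α(G)] ≥ n − E[|E(G)|] = 59 − 29/6 = 325/6.
Numerically: ≈ 54.16667.
(This is only a lower bound; the true E[α(G)] may be larger.)

E[α(G)] ≥ 325/6 ≈ 54.16667.


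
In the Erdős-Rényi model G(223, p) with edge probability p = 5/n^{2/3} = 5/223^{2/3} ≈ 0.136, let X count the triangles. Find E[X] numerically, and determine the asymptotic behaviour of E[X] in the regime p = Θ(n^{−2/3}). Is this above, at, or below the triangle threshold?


Number of potential triangles: C(223, 3) = 1823471.
Each occurs with probability p³ ≈ (0.136)³ ≈ 2.513624e-03.
By linearity: E[X] = C(223, 3)·p³ ≈ 1823471 · 2.513624e-03 ≈ 4583.5202.
Since α = 2/3 < 1, p = c/n^{2/3} ≫ 1/n is above the triangle threshold p ~ 1/n. Asymptotically E[X] ~ (c³/6)·n^{3(1−α)} = (5³/6)·n^{1} → ∞; triangles are abundant w.h.p.

E[X] ≈ 4583.5202; in regime p = Θ(1/n^{2/3}) E[X] diverges (above the triangle threshold p ~ 1/n).


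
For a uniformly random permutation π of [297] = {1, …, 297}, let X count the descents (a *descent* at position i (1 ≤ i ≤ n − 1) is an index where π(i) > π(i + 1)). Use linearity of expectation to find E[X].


Write X = Σ X_I over i = 1, …, 296, with X_I the indicator of one descent.
There are 296 indicators.
For each fixed i, the pair (π(i), π(i+1)) is a uniformly random ordered pair of distinct values from {1, …, 297}; by symmetry P[π(i) > π(i+1)] = 1/2.
By linearity: E[X] = 296 · (1/2) = (297 − 1) · (1/2) = 148 ≈ 148.000000.

E[X] = 148 = 148.000000.


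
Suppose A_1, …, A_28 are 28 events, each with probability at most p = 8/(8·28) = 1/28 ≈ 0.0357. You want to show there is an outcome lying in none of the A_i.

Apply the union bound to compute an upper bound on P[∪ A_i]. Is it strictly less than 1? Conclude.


Union bound: P[∪_{i=1}^{28} A_i] ≤ Σ_i P[A_i] ≤ 28·p = 28·(1/28) = 1.
Numerically: 1 ≈ 1.0000.
Is 1 < 1? NO.
Since the bound 1 is ≥ 1, the union bound is uninformative here; it does NOT by itself certify existence.

28·p = 1 ≈ 1.0000; existence NOT certified by the union bound.


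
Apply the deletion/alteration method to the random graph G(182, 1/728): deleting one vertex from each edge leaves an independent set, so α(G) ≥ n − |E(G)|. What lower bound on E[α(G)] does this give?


E[|E(G)|] = C(182, 2)·p = 16471 · (1/728) = 181/8.
E[α(G)] ≥ n − E[|E(G)|] = 182 − 181/8 = 1275/8.
Numerically: ≈ 159.3750.
(This is only a lower bound; the true E[α(G)] may be larger.)

E[α(G)] ≥ 1275/8 ≈ 159.3750.


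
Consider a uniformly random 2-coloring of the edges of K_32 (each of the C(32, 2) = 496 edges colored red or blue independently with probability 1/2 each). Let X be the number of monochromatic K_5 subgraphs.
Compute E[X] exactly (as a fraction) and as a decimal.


Let X = Σ_S X_S over the C(32, 5) = 201376 subsets S of size 5, where X_S = 1 if the K_5 on S is monochromatic.
For a fixed S, the K_5 on S has C(5, 2) = 10 edges. P[all 10 edges red] = (1/2)^10, and likewise for blue, so P[monochromatic] = 2·(1/2)^10 = 2^{1 − 10} = 1/512.
By linearity of expectation: E[X] = C(32, 5) · 2^{1 − 10} = 201376 · 1/512 = 6293/16.
Numerically: E[X] ≈ 393.31250.

E[X] = C(32,5)·2^(1−C(5,2)) = 6293/16 ≈ 393.31250.


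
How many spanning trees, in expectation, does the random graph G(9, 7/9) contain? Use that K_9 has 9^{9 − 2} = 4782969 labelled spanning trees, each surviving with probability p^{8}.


K_9 has 9^{9 − 2} = 4782969 labelled spanning trees.
For each such spanning tree H, let X_H = 1 if all 8 edges of H are present in G. Then P[X_H = 1] = p^{8} = (7/9)^{8} = 5764801/43046721.
Summing the indicators: E[X] = Σ_H E[X_H] = 4782969 · p^{8} = 4782969 · 5764801/43046721 = 5764801/9.
Numerically: E[X] ≈ 640533.

E[X] = 4782969 · (7/9)^{8} = 5764801/9 ≈ 640533.


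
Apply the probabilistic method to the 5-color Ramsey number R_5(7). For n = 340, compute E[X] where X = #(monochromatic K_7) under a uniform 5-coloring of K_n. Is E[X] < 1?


E[X] = C(340, 7) · 5^{1 − 21} = 97932136940560 · 5^{−20} = 97932136940560/95367431640625.
As a reduced fraction: E[X] = 19586427388112/19073486328125 ≈ 1.0268929.
Is E[X] < 1? NO.
Since E[X] ≥ 1, the first-moment bound is inconclusive at n = 340; it does NOT by itself certify R_5(7) > 340.

E[X] = 19586427388112/19073486328125 ≈ 1.0268929; E[X] ≥ 1; first-moment method inconclusive here.


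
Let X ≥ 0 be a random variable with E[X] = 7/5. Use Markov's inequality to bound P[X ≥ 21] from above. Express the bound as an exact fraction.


μ = E[X] = 7/5, a = 21.
Markov: P[X ≥ 21] ≤ μ/a = (7/5)/21 = 1/15.
Numerically: ≈ 0.0667.
(Since a = 21 > μ = 1.4000, the bound 1/15 is < 1 and informative.)

P[X ≥ 21] ≤ 1/15 ≈ 0.0667.


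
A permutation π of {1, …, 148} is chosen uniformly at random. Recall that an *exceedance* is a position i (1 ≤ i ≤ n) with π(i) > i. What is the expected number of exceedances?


Write X = Σ_{i=1}^{148} X_i, where X_i = 1_{π(i) > i}.
For each fixed i, π(i) is uniform over {1, …, 148} (marginal of a uniform permutation), so P[π(i) > i] = (n − i)/n. Summing: Σ_{i=1}^{148} (n − i)/n = (0 + 1 + … + 147)/148 = 148(148 − 1)/(2·148) = (148 − 1)/2.
Hence E[X] = Σ_{i=1}^{148} (148 − i)/148 = 147/2 ≈ 73.5000.

E[X] = 147/2 = 73.5000.


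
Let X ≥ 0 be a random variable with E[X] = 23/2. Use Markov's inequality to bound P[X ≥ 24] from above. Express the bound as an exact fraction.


μ = E[X] = 23/2, a = 24.
Markov: P[X ≥ 24] ≤ μ/a = (23/2)/24 = 23/48.
Numerically: ≈ 0.479167.
(Since a = 24 > μ = 11.500000, the bound 23/48 is < 1 and informative.)

P[X ≥ 24] ≤ 23/48 ≈ 0.479167.


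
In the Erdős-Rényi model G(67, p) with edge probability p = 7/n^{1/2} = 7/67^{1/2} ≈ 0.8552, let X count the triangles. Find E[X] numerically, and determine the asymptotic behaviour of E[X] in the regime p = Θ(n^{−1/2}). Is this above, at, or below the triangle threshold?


Number of potential triangles: C(67, 3) = 47905.
Each occurs with probability p³ ≈ (0.8552)³ ≈ 6.254346e-01.
By linearity: E[X] = C(67, 3)·p³ ≈ 47905 · 6.254346e-01 ≈ 29961.4454.
Since α = 1/2 < 1, p = c/n^{1/2} ≫ 1/n is above the triangle threshold p ~ 1/n. Asymptotically E[X] ~ (c³/6)·n^{3(1−α)} = (7³/6)·n^{1.5} → ∞; triangles are abundant w.h.p.

E[X] ≈ 29961.4454; in regime p = Θ(1/n^{1/2}) E[X] diverges (above the triangle threshold p ~ 1/n).


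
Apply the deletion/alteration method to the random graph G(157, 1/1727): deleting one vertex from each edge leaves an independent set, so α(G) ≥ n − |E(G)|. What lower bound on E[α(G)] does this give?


E[|E(G)|] = C(157, 2)·p = 12246 · (1/1727) = 78/11.
E[α(G)] ≥ n − E[|E(G)|] = 157 − 78/11 = 1649/11.
Numerically: ≈ 149.909.
(This is only a lower bound; the true E[α(G)] may be larger.)

E[α(G)] ≥ 1649/11 ≈ 149.909.


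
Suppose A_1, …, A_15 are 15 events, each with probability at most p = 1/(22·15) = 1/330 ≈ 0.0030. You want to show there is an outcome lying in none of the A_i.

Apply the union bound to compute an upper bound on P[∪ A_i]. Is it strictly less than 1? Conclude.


Union bound: P[∪_{i=1}^{15} A_i] ≤ Σ_i P[A_i] ≤ 15·p = 15·(1/330) = 1/22.
Numerically: 1/22 ≈ 0.0455.
Is 1/22 < 1? YES.
Since P[∪ A_i] ≤ 1/22 < 1, the complement has P[∩ A_i^c] ≥ 1 − 1/22 = 21/22 > 0, so some outcome avoids every A_i.

15·p = 1/22 ≈ 0.0455; existence CERTIFIED by the union bound.


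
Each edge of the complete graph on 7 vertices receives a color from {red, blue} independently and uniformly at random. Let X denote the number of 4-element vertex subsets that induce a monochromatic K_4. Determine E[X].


Let X = Σ_S X_S over the C(7, 4) = 35 subsets S of size 4, where X_S = 1 if the K_4 on S is monochromatic.
For a fixed S, the K_4 on S has C(4, 2) = 6 edges. P[all 6 edges red] = (1/2)^6, and likewise for blue, so P[monochromatic] = 2·(1/2)^6 = 2^{1 − 6} = 1/32.
Summing: E[X] = C(7, 4) · 2^{1 − 6} = 35 · 1/32 = 35/32.
Numerically: E[X] ≈ 1.0938.

E[X] = C(7,4)·2^(1−C(4,2)) = 35/32 ≈ 1.0938.


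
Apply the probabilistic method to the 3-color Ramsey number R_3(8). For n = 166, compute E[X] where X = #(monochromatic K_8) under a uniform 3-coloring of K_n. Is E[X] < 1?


E[X] = C(166, 8) · 3^{1 − 28} = 12049276177620 · 3^{−27} = 12049276177620/7625597484987.
As a reduced fraction: E[X] = 148756496020/94143178827 ≈ 1.580109.
Is E[X] < 1? NO.
Since E[X] ≥ 1, the first-moment bound is inconclusive at n = 166; it does NOT by itself certify R_3(8) > 166.

E[X] = 148756496020/94143178827 ≈ 1.580109; E[X] ≥ 1; first-moment method inconclusive here.


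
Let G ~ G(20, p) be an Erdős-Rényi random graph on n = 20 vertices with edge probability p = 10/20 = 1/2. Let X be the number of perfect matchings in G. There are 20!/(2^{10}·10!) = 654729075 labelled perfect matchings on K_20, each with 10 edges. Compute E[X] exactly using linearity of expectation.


K_20 has 20!/(2^{10}·10!) = 654729075 labelled perfect matchings.
For each such perfect matching H, let X_H = 1 if all 10 edges of H are present in G. Then P[X_H = 1] = p^{10} = (1/2)^{10} = 1/1024.
By linearity of expectation: E[X] = Σ_H E[X_H] = 654729075 · p^{10} = 654729075 · 1/1024 = 654729075/1024.
Numerically: E[X] ≈ 6.39e+05.

E[X] = 654729075 · (1/2)^{10} = 654729075/1024 ≈ 6.39e+05.


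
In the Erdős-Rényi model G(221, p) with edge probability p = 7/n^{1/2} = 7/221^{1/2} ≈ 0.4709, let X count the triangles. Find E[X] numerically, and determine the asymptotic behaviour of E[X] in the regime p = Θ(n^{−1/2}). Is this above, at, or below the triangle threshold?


Number of potential triangles: C(221, 3) = 1774630.
Each occurs with probability p³ ≈ (0.4709)³ ≈ 1.044013e-01.
By linearity: E[X] = C(221, 3)·p³ ≈ 1774630 · 1.044013e-01 ≈ 185273.5950.
Since α = 1/2 < 1, p = c/n^{1/2} ≫ 1/n is above the triangle threshold p ~ 1/n. Asymptotically E[X] ~ (c³/6)·n^{3(1−α)} = (7³/6)·n^{1.5} → ∞; triangles are abundant w.h.p.

E[X] ≈ 185273.5950; in regime p = Θ(1/n^{1/2}) E[X] diverges (above the triangle threshold p ~ 1/n).


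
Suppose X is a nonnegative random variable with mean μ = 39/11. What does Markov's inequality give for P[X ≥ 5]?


μ = E[X] = 39/11, a = 5.
Markov: P[X ≥ 5] ≤ μ/a = (39/11)/5 = 39/55.
Numerically: ≈ 0.70909.
(Since a = 5 > μ = 3.54545, the bound 39/55 is < 1 and informative.)

P[X ≥ 5] ≤ 39/55 ≈ 0.70909.


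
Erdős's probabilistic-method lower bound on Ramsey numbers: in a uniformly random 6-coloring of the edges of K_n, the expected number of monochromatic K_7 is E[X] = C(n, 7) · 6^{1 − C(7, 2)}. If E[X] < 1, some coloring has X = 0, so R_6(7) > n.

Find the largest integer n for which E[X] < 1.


We need C(n, 7) · 6^{1 − 21} < 1, i.e. C(n, 7) < 6^{21 − 1} = 3656158440062976.
Check values of n near the boundary:
  n = 563: C(563, 7) = 3426622515769596; 3426622515769596 < 3656158440062976? YES
  n = 564: C(564, 7) = 3469685994423792; 3469685994423792 < 3656158440062976? YES
  n = 565: C(565, 7) = 3513212521235560; 3513212521235560 < 3656158440062976? YES
  n = 566: C(566, 7) = 3557206237959440; 3557206237959440 < 3656158440062976? YES
  n = 567: C(567, 7) = 3601671315933933; 3601671315933933 < 3656158440062976? YES
  n = 568: C(568, 7) = 3646611956239704; 3646611956239704 < 3656158440062976? YES
  n = 569: C(569, 7) = 3692032389858348; 3692032389858348 < 3656158440062976? NO
  n = 570: C(570, 7) = 3737936877831720; 3737936877831720 < 3656158440062976? NO
  n = 571: C(571, 7) = 3784329711421830; 3784329711421830 < 3656158440062976? NO
The largest n with C(n, 7) < 3656158440062976 is n = 568 (where E[X] = 16882462760369/16926659444736 ≈ 0.997). Hence R_6(7) > 568, i.e. R_6(7) ≥ 569.

Largest n = 568; hence R_6(7) > 568.


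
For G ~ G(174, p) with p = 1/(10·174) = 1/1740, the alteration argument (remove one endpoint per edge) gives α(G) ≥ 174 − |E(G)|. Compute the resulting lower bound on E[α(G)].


E[|E(G)|] = C(174, 2)·p = 15051 · (1/1740) = 173/20.
E[α(G)] ≥ n − E[|E(G)|] = 174 − 173/20 = 3307/20.
Numerically: ≈ 165.35000.
(This is only a lower bound; the true E[α(G)] may be larger.)

E[α(G)] ≥ 3307/20 ≈ 165.35000.


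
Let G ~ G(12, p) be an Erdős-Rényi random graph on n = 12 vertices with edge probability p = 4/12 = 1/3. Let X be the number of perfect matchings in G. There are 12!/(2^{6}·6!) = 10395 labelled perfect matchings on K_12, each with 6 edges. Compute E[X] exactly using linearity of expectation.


K_12 has 12!/(2^{6}·6!) = 10395 labelled perfect matchings.
For each such perfect matching H, let X_H = 1 if all 6 edges of H are present in G. Then P[X_H = 1] = p^{6} = (1/3)^{6} = 1/729.
By linearity: E[X] = Σ_H E[X_H] = 10395 · p^{6} = 10395 · 1/729 = 385/27.
Numerically: E[X] ≈ 14.3.

E[X] = 10395 · (1/3)^{6} = 385/27 ≈ 14.3.


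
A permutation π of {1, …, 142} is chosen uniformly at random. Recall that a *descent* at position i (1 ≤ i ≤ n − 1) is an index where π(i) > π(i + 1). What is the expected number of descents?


Write X = Σ X_I over i = 1, …, 141, with X_I the indicator of one descent.
There are 141 indicators.
For each fixed i, the pair (π(i), π(i+1)) is a uniformly random ordered pair of distinct values from {1, …, 142}; by symmetry P[π(i) > π(i+1)] = 1/2.
By linearity: E[X] = 141 · (1/2) = (142 − 1) · (1/2) = 141/2 ≈ 70.5000.

E[X] = 141/2 = 70.5000.


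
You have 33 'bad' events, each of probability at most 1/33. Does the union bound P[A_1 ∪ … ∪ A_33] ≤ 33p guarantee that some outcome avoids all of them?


Union bound: P[∪_{i=1}^{33} A_i] ≤ Σ_i P[A_i] ≤ 33·p = 33·(1/33) = 1.
Numerically: 1 ≈ 1.00000.
Is 1 < 1? NO.
Since the bound 1 is ≥ 1, the union bound is uninformative here; it does NOT by itself certify existence.

33·p = 1 ≈ 1.00000; existence NOT certified by the union bound.


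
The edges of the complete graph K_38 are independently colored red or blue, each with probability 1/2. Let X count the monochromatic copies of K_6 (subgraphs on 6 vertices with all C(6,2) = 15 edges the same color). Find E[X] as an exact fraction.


Let X = Σ_S X_S over the C(38, 6) = 2760681 subsets S of size 6, where X_S = 1 if the K_6 on S is monochromatic.
For a fixed S, the K_6 on S has C(6, 2) = 15 edges. P[all 15 edges red] = (1/2)^15, and likewise for blue, so P[monochromatic] = 2·(1/2)^15 = 2^{1 − 15} = 1/16384.
By linearity of expectation: E[X] = C(38, 6) · 2^{1 − 15} = 2760681 · 1/16384 = 2760681/16384.
Numerically: E[X] ≈ 168.499.

E[X] = C(38,6)·2^(1−C(6,2)) = 2760681/16384 ≈ 168.499.


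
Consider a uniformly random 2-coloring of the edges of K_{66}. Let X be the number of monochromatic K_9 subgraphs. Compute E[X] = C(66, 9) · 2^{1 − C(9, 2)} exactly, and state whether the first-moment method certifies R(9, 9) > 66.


E[X] = C(66, 9) · 2^{1 − 36} = 37014131440 · 2^{−35} = 37014131440/34359738368.
As a reduced fraction: E[X] = 2313383215/2147483648 ≈ 1.07725.
Is E[X] < 1? NO.
Since E[X] ≥ 1, the first-moment bound is inconclusive at n = 66; it does NOT by itself certify R(9, 9) > 66.

E[X] = 2313383215/2147483648 ≈ 1.07725; E[X] ≥ 1; first-moment method inconclusive here.


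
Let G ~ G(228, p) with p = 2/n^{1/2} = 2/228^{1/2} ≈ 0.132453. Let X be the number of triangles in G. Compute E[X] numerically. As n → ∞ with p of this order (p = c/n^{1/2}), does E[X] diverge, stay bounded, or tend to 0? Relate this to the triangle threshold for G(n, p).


Number of potential triangles: C(228, 3) = 1949476.
Each occurs with probability p³ ≈ (0.132453)³ ≈ 2.32374098e-03.
By linearity: E[X] = C(228, 3)·p³ ≈ 1949476 · 2.32374098e-03 ≈ 4530.077265.
Since α = 1/2 < 1, p = c/n^{1/2} ≫ 1/n is above the triangle threshold p ~ 1/n. Asymptotically E[X] ~ (c³/6)·n^{3(1−α)} = (2³/6)·n^{1.5} → ∞; triangles are abundant w.h.p.

E[X] ≈ 4530.077265; in regime p = Θ(1/n^{1/2}) E[X] diverges (above the triangle threshold p ~ 1/n).


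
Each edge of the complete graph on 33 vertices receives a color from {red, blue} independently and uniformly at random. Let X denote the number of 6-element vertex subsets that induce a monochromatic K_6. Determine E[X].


Let X = Σ_S X_S over the C(33, 6) = 1107568 subsets S of size 6, where X_S = 1 if the K_6 on S is monochromatic.
For a fixed S, the K_6 on S has C(6, 2) = 15 edges. P[all 15 edges red] = (1/2)^15, and likewise for blue, so P[monochromatic] = 2·(1/2)^15 = 2^{1 − 15} = 1/16384.
Summing: E[X] = C(33, 6) · 2^{1 − 15} = 1107568 · 1/16384 = 69223/1024.
Numerically: E[X] ≈ 67.60059.

E[X] = C(33,6)·2^(1−C(6,2)) = 69223/1024 ≈ 67.60059.


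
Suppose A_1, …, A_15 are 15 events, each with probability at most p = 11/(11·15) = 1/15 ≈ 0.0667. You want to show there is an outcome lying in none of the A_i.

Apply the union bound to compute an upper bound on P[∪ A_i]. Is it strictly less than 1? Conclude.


Union bound: P[∪_{i=1}^{15} A_i] ≤ Σ_i P[A_i] ≤ 15·p = 15·(1/15) = 1.
Numerically: 1 ≈ 1.0000.
Is 1 < 1? NO.
Since the bound 1 is ≥ 1, the union bound is uninformative here; it does NOT by itself certify existence.

15·p = 1 ≈ 1.0000; existence NOT certified by the union bound.


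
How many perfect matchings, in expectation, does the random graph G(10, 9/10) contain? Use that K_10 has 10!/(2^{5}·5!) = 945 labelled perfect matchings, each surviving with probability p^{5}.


K_10 has 10!/(2^{5}·5!) = 945 labelled perfect matchings.
For each such perfect matching H, let X_H = 1 if all 5 edges of H are present in G. Then P[X_H = 1] = p^{5} = (9/10)^{5} = 59049/100000.
By linearity: E[X] = Σ_H E[X_H] = 945 · p^{5} = 945 · 59049/100000 = 11160261/20000.
Numerically: E[X] ≈ 558.01.

E[X] = 945 · (9/10)^{5} = 11160261/20000 ≈ 558.01.


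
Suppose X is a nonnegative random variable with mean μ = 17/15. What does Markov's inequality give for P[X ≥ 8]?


μ = E[X] = 17/15, a = 8.
Markov: P[X ≥ 8] ≤ μ/a = (17/15)/8 = 17/120.
Numerically: ≈ 0.14167.
(Since a = 8 > μ = 1.13333, the bound 17/120 is < 1 and informative.)

P[X ≥ 8] ≤ 17/120 ≈ 0.14167.


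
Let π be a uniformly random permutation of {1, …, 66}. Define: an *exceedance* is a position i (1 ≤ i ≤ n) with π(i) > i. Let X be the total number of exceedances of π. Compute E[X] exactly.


Write X = Σ_{i=1}^{66} X_i, where X_i = 1_{π(i) > i}.
For each fixed i, π(i) is uniform over {1, …, 66} (marginal of a uniform permutation), so P[π(i) > i] = (n − i)/n. Summing: Σ_{i=1}^{66} (n − i)/n = (0 + 1 + … + 65)/66 = 66(66 − 1)/(2·66) = (66 − 1)/2.
Hence E[X] = Σ_{i=1}^{66} (66 − i)/66 = 65/2 ≈ 32.50000.

E[X] = 65/2 = 32.50000.


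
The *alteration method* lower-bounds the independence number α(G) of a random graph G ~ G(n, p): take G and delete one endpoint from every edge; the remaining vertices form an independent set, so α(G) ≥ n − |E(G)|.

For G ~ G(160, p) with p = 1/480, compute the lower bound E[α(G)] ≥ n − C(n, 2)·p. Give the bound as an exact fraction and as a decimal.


E[|E(G)|] = C(160, 2)·p = 12720 · (1/480) = 53/2.
E[α(G)] ≥ n − E[|E(G)|] = 160 − 53/2 = 267/2.
Numerically: ≈ 133.500000.
(This is only a lower bound; the true E[α(G)] may be larger.)

E[α(G)] ≥ 267/2 ≈ 133.500000.


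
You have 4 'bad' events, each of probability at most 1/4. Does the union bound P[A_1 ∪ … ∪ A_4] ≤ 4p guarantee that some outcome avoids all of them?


Union bound: P[∪_{i=1}^{4} A_i] ≤ Σ_i P[A_i] ≤ 4·p = 4·(1/4) = 1.
Numerically: 1 ≈ 1.0000000.
Is 1 < 1? NO.
Since the bound 1 is ≥ 1, the union bound is uninformative here; it does NOT by itself certify existence.

4·p = 1 ≈ 1.0000000; existence NOT certified by the union bound.


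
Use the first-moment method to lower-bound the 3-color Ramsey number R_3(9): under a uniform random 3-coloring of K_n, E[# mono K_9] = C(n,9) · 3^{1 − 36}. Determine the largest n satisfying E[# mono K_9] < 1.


We need C(n, 9) · 3^{1 − 36} < 1, i.e. C(n, 9) < 3^{36 − 1} = 50031545098999707.
Check values of n near the boundary:
  n = 297: C(297, 9) = 43842345008337645; 43842345008337645 < 50031545098999707? YES
  n = 298: C(298, 9) = 45207677551849890; 45207677551849890 < 50031545098999707? YES
  n = 299: C(299, 9) = 46610674441390059; 46610674441390059 < 50031545098999707? YES
  n = 300: C(300, 9) = 48052241692154700; 48052241692154700 < 50031545098999707? YES
  n = 301: C(301, 9) = 49533303936090975; 49533303936090975 < 50031545098999707? YES
  n = 302: C(302, 9) = 51054804739588650; 51054804739588650 < 50031545098999707? NO
  n = 303: C(303, 9) = 52617706925494425; 52617706925494425 < 50031545098999707? NO
  n = 304: C(304, 9) = 54222992899492560; 54222992899492560 < 50031545098999707? NO
The largest n with C(n, 9) < 50031545098999707 is n = 301 (where E[X] = 16511101312030325/16677181699666569 ≈ 0.99004). Hence R_3(9) > 301, i.e. R_3(9) ≥ 302.

Largest n = 301; hence R_3(9) > 301.


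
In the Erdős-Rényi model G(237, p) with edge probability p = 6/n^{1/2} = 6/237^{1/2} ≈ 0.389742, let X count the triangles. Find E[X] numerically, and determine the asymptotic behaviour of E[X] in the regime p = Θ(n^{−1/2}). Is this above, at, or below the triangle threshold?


Number of potential triangles: C(237, 3) = 2190670.
Each occurs with probability p³ ≈ (0.389742)³ ≈ 5.92012985e-02.
By linearity: E[X] = C(237, 3)·p³ ≈ 2190670 · 5.92012985e-02 ≈ 129690.508480.
Since α = 1/2 < 1, p = c/n^{1/2} ≫ 1/n is above the triangle threshold p ~ 1/n. Asymptotically E[X] ~ (c³/6)·n^{3(1−α)} = (6³/6)·n^{1.5} → ∞; triangles are abundant w.h.p.

E[X] ≈ 129690.508480; in regime p = Θ(1/n^{1/2}) E[X] diverges (above the triangle threshold p ~ 1/n).


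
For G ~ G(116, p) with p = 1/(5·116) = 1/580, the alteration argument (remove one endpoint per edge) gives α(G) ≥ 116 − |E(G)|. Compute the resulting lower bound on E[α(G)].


E[|E(G)|] = C(116, 2)·p = 6670 · (1/580) = 23/2.
E[α(G)] ≥ n − E[|E(G)|] = 116 − 23/2 = 209/2.
Numerically: ≈ 104.5000.
(This is only a lower bound; the true E[α(G)] may be larger.)

E[α(G)] ≥ 209/2 ≈ 104.5000.


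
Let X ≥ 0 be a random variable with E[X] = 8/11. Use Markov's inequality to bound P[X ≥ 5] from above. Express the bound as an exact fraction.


μ = E[X] = 8/11, a = 5.
Markov: P[X ≥ 5] ≤ μ/a = (8/11)/5 = 8/55.
Numerically: ≈ 0.145.
(Since a = 5 > μ = 0.727, the bound 8/55 is < 1 and informative.)

P[X ≥ 5] ≤ 8/55 ≈ 0.145.


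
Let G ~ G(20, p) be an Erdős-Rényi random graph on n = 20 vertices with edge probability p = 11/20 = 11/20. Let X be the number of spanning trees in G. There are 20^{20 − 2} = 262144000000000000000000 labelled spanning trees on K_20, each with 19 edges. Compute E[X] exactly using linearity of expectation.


K_20 has 20^{20 − 2} = 262144000000000000000000 labelled spanning trees.
For each such spanning tree H, let X_H = 1 if all 19 edges of H are present in G. Then P[X_H = 1] = p^{19} = (11/20)^{19} = 61159090448414546291/5242880000000000000000000.
By linearity of expectation: E[X] = Σ_H E[X_H] = 262144000000000000000000 · p^{19} = 262144000000000000000000 · 61159090448414546291/5242880000000000000000000 = 61159090448414546291/20.
Numerically: E[X] ≈ 3.06e+18.

E[X] = 262144000000000000000000 · (11/20)^{19} = 61159090448414546291/20 ≈ 3.06e+18.


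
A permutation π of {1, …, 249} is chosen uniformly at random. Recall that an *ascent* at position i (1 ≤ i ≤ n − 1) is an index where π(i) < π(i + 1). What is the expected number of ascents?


Write X = Σ X_I over i = 1, …, 248, with X_I the indicator of one ascent.
There are 248 indicators.
For each fixed i, the pair (π(i), π(i+1)) is a uniformly random ordered pair of distinct values from {1, …, 249}; by symmetry P[π(i) < π(i+1)] = 1/2.
By linearity: E[X] = 248 · (1/2) = (249 − 1) · (1/2) = 124 ≈ 124.000.

E[X] = 124 = 124.000.


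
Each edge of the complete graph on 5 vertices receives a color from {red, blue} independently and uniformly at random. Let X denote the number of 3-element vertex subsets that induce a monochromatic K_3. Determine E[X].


Let X = Σ_S X_S over the C(5, 3) = 10 subsets S of size 3, where X_S = 1 if the K_3 on S is monochromatic.
For a fixed S, the K_3 on S has C(3, 2) = 3 edges. P[all 3 edges red] = (1/2)^3, and likewise for blue, so P[monochromatic] = 2·(1/2)^3 = 2^{1 − 3} = 1/4.
By linearity: E[X] = C(5, 3) · 2^{1 − 3} = 10 · 1/4 = 5/2.
Numerically: E[X] ≈ 2.5000.

E[X] = C(5,3)·2^(1−C(3,2)) = 5/2 ≈ 2.5000.


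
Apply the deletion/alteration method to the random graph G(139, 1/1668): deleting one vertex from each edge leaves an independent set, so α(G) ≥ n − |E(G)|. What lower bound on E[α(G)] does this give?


E[|E(G)|] = C(139, 2)·p = 9591 · (1/1668) = 23/4.
E[α(G)] ≥ n − E[|E(G)|] = 139 − 23/4 = 533/4.
Numerically: ≈ 133.25000.
(This is only a lower bound; the true E[α(G)] may be larger.)

E[α(G)] ≥ 533/4 ≈ 133.25000.


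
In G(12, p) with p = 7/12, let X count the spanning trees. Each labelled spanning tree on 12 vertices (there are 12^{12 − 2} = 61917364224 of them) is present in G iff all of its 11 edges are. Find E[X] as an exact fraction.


K_12 has 12^{12 − 2} = 61917364224 labelled spanning trees.
For each such spanning tree H, let X_H = 1 if all 11 edges of H are present in G. Then P[X_H = 1] = p^{11} = (7/12)^{11} = 1977326743/743008370688.
Summing the indicators: E[X] = Σ_H E[X_H] = 61917364224 · p^{11} = 61917364224 · 1977326743/743008370688 = 1977326743/12.
Numerically: E[X] ≈ 1.648e+08.

E[X] = 61917364224 · (7/12)^{11} = 1977326743/12 ≈ 1.648e+08.


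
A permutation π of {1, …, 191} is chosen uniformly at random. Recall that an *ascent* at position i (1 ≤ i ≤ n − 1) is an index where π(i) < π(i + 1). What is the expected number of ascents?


Write X = Σ X_I over i = 1, …, 190, with X_I the indicator of one ascent.
There are 190 indicators.
For each fixed i, the pair (π(i), π(i+1)) is a uniformly random ordered pair of distinct values from {1, …, 191}; by symmetry P[π(i) < π(i+1)] = 1/2.
By linearity: E[X] = 190 · (1/2) = (191 − 1) · (1/2) = 95 ≈ 95.00000.

E[X] = 95 = 95.00000.


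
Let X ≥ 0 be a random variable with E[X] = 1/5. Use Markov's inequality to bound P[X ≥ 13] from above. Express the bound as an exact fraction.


μ = E[X] = 1/5, a = 13.
Markov: P[X ≥ 13] ≤ μ/a = (1/5)/13 = 1/65.
Numerically: ≈ 0.015.
(Since a = 13 > μ = 0.200, the bound 1/65 is < 1 and informative.)

P[X ≥ 13] ≤ 1/65 ≈ 0.015.


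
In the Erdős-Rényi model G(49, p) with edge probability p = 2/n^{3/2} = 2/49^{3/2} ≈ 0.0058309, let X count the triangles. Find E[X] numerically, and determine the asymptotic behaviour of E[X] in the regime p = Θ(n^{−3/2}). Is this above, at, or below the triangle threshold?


Number of potential triangles: C(49, 3) = 18424.
Each occurs with probability p³ ≈ (0.0058309)³ ≈ 1.98247458e-07.
By linearity: E[X] = C(49, 3)·p³ ≈ 18424 · 1.98247458e-07 ≈ 0.003653.
Since α = 3/2 > 1, p = c/n^{3/2} = o(1/n) is below the triangle threshold p ~ 1/n. Asymptotically E[X] ~ (c³/6)·n^{3(1−α)} = (2³/6)·n^{-1.5} → 0, so by Markov's inequality G has no triangles w.h.p.

E[X] ≈ 0.003653; in regime p = Θ(1/n^{3/2}) E[X] tends to 0 (below the triangle threshold p ~ 1/n).


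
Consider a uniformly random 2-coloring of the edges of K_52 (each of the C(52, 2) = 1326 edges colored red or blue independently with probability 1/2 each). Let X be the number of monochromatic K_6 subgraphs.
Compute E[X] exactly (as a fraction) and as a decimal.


Let X = Σ_S X_S over the C(52, 6) = 20358520 subsets S of size 6, where X_S = 1 if the K_6 on S is monochromatic.
For a fixed S, the K_6 on S has C(6, 2) = 15 edges. P[all 15 edges red] = (1/2)^15, and likewise for blue, so P[monochromatic] = 2·(1/2)^15 = 2^{1 − 15} = 1/16384.
By linearity of expectation: E[X] = C(52, 6) · 2^{1 − 15} = 20358520 · 1/16384 = 2544815/2048.
Numerically: E[X] ≈ 1242.585.

E[X] = C(52,6)·2^(1−C(6,2)) = 2544815/2048 ≈ 1242.585.


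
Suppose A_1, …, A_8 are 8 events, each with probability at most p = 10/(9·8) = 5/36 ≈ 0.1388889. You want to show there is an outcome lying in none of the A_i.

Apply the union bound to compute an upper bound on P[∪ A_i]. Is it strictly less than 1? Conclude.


Union bound: P[∪_{i=1}^{8} A_i] ≤ Σ_i P[A_i] ≤ 8·p = 8·(5/36) = 10/9.
Numerically: 10/9 ≈ 1.1111111.
Is 10/9 < 1? NO.
Since the bound 10/9 is ≥ 1, the union bound is uninformative here; it does NOT by itself certify existence.

8·p = 10/9 ≈ 1.1111111; existence NOT certified by the union bound.


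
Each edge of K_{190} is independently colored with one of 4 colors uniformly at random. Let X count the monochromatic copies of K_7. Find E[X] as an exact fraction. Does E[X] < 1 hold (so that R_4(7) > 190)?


E[X] = C(190, 7) · 4^{1 − 21} = 1585940245560 · 4^{−20} = 1585940245560/1099511627776.
As a reduced fraction: E[X] = 198242530695/137438953472 ≈ 1.44240.
Is E[X] < 1? NO.
Since E[X] ≥ 1, the first-moment bound is inconclusive at n = 190; it does NOT by itself certify R_4(7) > 190.

E[X] = 198242530695/137438953472 ≈ 1.44240; E[X] ≥ 1; first-moment method inconclusive here.


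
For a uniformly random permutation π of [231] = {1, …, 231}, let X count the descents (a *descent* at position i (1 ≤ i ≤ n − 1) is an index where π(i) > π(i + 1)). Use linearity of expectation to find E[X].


Write X = Σ X_I over i = 1, …, 230, with X_I the indicator of one descent.
There are 230 indicators.
For each fixed i, the pair (π(i), π(i+1)) is a uniformly random ordered pair of distinct values from {1, …, 231}; by symmetry P[π(i) > π(i+1)] = 1/2.
By linearity: E[X] = 230 · (1/2) = (231 − 1) · (1/2) = 115 ≈ 115.000000.

E[X] = 115 = 115.000000.


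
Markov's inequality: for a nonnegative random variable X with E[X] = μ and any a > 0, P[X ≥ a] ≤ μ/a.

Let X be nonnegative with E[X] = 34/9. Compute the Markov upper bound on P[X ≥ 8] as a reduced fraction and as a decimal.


μ = E[X] = 34/9, a = 8.
Markov: P[X ≥ 8] ≤ μ/a = (34/9)/8 = 17/36.
Numerically: ≈ 0.47222.
(Since a = 8 > μ = 3.77778, the bound 17/36 is < 1 and informative.)

P[X ≥ 8] ≤ 17/36 ≈ 0.47222.


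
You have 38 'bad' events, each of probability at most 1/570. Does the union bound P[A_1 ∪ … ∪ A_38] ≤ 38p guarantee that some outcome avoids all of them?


Union bound: P[∪_{i=1}^{38} A_i] ≤ Σ_i P[A_i] ≤ 38·p = 38·(1/570) = 1/15.
Numerically: 1/15 ≈ 0.0666667.
Is 1/15 < 1? YES.
Since P[∪ A_i] ≤ 1/15 < 1, the complement has P[∩ A_i^c] ≥ 1 − 1/15 = 14/15 > 0, so some outcome avoids every A_i.

38·p = 1/15 ≈ 0.0666667; existence CERTIFIED by the union bound.


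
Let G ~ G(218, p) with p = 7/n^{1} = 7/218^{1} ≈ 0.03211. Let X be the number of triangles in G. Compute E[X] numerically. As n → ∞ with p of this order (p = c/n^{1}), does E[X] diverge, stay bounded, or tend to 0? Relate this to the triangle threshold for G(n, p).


Number of potential triangles: C(218, 3) = 1703016.
Each occurs with probability p³ ≈ (0.03211)³ ≈ 3.310737e-05.
By linearity: E[X] = C(218, 3)·p³ ≈ 1703016 · 3.310737e-05 ≈ 56.3824.
Here α = 1, so p = 7/n is exactly at the triangle threshold p ~ 1/n. Asymptotically E[X] → c³/6 = 7³/6 = 343/6 ≈ 57.1667, a bounded constant. In this regime the triangle count is asymptotically Poisson(c³/6).

E[X] ≈ 56.3824; in regime p = Θ(1/n^{1}) E[X] stays bounded (at the triangle threshold p ~ 1/n).


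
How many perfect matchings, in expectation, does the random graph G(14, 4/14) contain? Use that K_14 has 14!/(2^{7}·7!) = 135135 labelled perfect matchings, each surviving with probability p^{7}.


K_14 has 14!/(2^{7}·7!) = 135135 labelled perfect matchings.
For each such perfect matching H, let X_H = 1 if all 7 edges of H are present in G. Then P[X_H = 1] = p^{7} = (2/7)^{7} = 128/823543.
Summing the indicators: E[X] = Σ_H E[X_H] = 135135 · p^{7} = 135135 · 128/823543 = 2471040/117649.
Numerically: E[X] ≈ 21.

E[X] = 135135 · (2/7)^{7} = 2471040/117649 ≈ 21.
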